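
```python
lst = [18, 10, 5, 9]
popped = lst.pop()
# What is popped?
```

9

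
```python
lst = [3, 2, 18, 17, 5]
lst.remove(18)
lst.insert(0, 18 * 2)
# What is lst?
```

After line 1: lst = [3, 2, 18, 17, 5]
After line 2 (remove first 18): lst = [3, 2, 17, 5]
After line 3 (insert 36 at index 0): lst = [36, 3, 2, 17, 5]

[36, 3, 2, 17, 5]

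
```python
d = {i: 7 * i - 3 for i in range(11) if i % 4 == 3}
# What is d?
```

{3: 18, 7: 46}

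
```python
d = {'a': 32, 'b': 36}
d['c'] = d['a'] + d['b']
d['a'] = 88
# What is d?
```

After line 1: d = {'a': 32, 'b': 36}
After line 2 (d['c'] = 32 + 36): d = {'a': 32, 'b': 36, 'c': 68}
After line 3: d = {'a': 88, 'b': 36, 'c': 68}

{'a': 88, 'b': 36, 'c': 68}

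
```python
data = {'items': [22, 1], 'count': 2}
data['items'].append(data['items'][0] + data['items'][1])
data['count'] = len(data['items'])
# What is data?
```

After line 1: data = {'items': [22, 1], 'count': 2}
After line 2 (append 22 + 1 = 23): data = {'items': [22, 1, 23], 'count': 2}
After line 3 (count = len(items) = 3): data = {'items': [22, 1, 23], 'count': 3}

{'items': [22, 1, 23], 'count': 3}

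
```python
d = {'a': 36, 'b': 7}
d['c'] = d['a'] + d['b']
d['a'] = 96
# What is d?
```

After line 1: d = {'a': 36, 'b': 7}
After line 2 (d['c'] = 36 + 7): d = {'a': 36, 'b': 7, 'c': 43}
After line 3: d = {'a': 96, 'b': 7, 'c': 43}

{'a': 96, 'b': 7, 'c': 43}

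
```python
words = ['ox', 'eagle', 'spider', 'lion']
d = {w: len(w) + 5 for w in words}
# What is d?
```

{'ox': 7, 'eagle': 10, 'spider': 11, 'lion': 9}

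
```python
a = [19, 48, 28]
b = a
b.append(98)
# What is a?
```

After line 1: a = [19, 48, 28]
After line 2 (b = a is an alias, same object): a = [19, 48, 28], b = [19, 48, 28]
After line 3 (b.append mutates the shared list): a = [19, 48, 28, 98], b = [19, 48, 28, 98]

[19, 48, 28, 98]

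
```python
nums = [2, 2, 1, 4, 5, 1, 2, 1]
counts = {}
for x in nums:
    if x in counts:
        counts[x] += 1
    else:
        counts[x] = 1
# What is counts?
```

Initial: counts = {}, nums = [2, 2, 1, 4, 5, 1, 2, 1]
See 2: counts = {2: 1}
See 2: counts = {2: 2}
See 1: counts = {2: 2, 1: 1}
See 4: counts = {2: 2, 1: 1, 4: 1}
See 5: counts = {2: 2, 1: 1, 4: 1, 5: 1}
See 1: counts = {2: 2, 1: 2, 4: 1, 5: 1}
See 2: counts = {2: 3, 1: 2, 4: 1, 5: 1}
See 1: counts = {2: 3, 1: 3, 4: 1, 5: 1}

{2: 3, 1: 3, 4: 1, 5: 1}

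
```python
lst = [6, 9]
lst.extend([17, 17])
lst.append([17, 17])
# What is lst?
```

After line 1: lst = [6, 9]
After line 2 (extend unpacks [17, 17]): lst = [6, 9, 17, 17]
After line 3 (append adds [17, 17] as single element): lst = [6, 9, 17, 17, [17, 17]]

[6, 9, 17, 17, [17, 17]]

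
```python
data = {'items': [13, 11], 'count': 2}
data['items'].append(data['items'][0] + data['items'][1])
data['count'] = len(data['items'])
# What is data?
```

After line 1: data = {'items': [13, 11], 'count': 2}
After line 2 (append 13 + 11 = 24): data = {'items': [13, 11, 24], 'count': 2}
After line 3 (count = len(items) = 3): data = {'items': [13, 11, 24], 'count': 3}

{'items': [13, 11, 24], 'count': 3}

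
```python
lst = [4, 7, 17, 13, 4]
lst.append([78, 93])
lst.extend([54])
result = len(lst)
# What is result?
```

After line 1: lst = [4, 7, 17, 13, 4]
After line 2 (append adds [78, 93] as single element): lst = [4, 7, 17, 13, 4, [78, 93]]
After line 3 (extend unpacks [54], adds 54): lst = [4, 7, 17, 13, 4, [78, 93], 54]
After line 4: result = len(lst) = 7

7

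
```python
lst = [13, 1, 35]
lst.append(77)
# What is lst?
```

[13, 1, 35, 77]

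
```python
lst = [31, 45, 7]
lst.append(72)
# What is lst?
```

[31, 45, 7, 72]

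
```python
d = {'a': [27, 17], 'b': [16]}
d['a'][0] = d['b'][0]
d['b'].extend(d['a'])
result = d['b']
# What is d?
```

After line 1: d = {'a': [27, 17], 'b': [16]}
After line 2 (a[0] = b[0] = 16): d = {'a': [16, 17], 'b': [16]}
After line 3 (b.extend(a) appends [16, 17]): d = {'a': [16, 17], 'b': [16, 16, 17]}
After line 4: result = d['b'] = [16, 16, 17]

{'a': [16, 17], 'b': [16, 16, 17]}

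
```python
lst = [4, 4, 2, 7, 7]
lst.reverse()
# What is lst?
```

[7, 7, 2, 4, 4]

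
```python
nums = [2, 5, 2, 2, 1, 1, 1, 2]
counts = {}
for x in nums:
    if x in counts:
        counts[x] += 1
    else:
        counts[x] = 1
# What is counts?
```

Initial: counts = {}, nums = [2, 5, 2, 2, 1, 1, 1, 2]
See 2: counts = {2: 1}
See 5: counts = {2: 1, 5: 1}
See 2: counts = {2: 2, 5: 1}
See 2: counts = {2: 3, 5: 1}
See 1: counts = {2: 3, 5: 1, 1: 1}
See 1: counts = {2: 3, 5: 1, 1: 2}
See 1: counts = {2: 3, 5: 1, 1: 3}
See 2: counts = {2: 4, 5: 1, 1: 3}

{2: 4, 5: 1, 1: 3}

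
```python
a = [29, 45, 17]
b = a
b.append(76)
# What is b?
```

After line 1: a = [29, 45, 17]
After line 2 (b = a is an alias, same object): a = [29, 45, 17], b = [29, 45, 17]
After line 3 (b.append mutates the shared list): a = [29, 45, 17, 76], b = [29, 45, 17, 76]

[29, 45, 17, 76]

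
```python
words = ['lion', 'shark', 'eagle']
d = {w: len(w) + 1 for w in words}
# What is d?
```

{'lion': 5, 'shark': 6, 'eagle': 6}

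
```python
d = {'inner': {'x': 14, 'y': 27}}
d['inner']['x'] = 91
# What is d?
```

After line 1: d = {'inner': {'x': 14, 'y': 27}}
After line 2 (inner x overwritten): d = {'inner': {'x': 91, 'y': 27}}

{'inner': {'x': 91, 'y': 27}}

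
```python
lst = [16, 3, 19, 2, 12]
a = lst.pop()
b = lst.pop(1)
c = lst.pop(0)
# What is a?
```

After line 1: lst = [16, 3, 19, 2, 12]
After line 2 (pop() -> a = 12): lst = [16, 3, 19, 2]
After line 3 (pop(1) -> b = 3): lst = [16, 19, 2]
After line 4 (pop(0) -> c = 16): lst = [19, 2]

12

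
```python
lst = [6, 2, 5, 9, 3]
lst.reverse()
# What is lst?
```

[3, 9, 5, 2, 6]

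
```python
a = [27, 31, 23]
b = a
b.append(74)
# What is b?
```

After line 1: a = [27, 31, 23]
After line 2 (b = a is an alias, same object): a = [27, 31, 23], b = [27, 31, 23]
After line 3 (b.append mutates the shared list): a = [27, 31, 23, 74], b = [27, 31, 23, 74]

[27, 31, 23, 74]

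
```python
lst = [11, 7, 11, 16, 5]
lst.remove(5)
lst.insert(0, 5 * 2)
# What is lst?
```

After line 1: lst = [11, 7, 11, 16, 5]
After line 2 (remove first 5): lst = [11, 7, 11, 16]
After line 3 (insert 10 at index 0): lst = [10, 11, 7, 11, 16]

[10, 11, 7, 11, 16]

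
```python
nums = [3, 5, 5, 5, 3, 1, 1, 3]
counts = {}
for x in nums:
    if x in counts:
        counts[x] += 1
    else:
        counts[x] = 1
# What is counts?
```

Initial: counts = {}, nums = [3, 5, 5, 5, 3, 1, 1, 3]
See 3: counts = {3: 1}
See 5: counts = {3: 1, 5: 1}
See 5: counts = {3: 1, 5: 2}
See 5: counts = {3: 1, 5: 3}
See 3: counts = {3: 2, 5: 3}
See 1: counts = {3: 2, 5: 3, 1: 1}
See 1: counts = {3: 2, 5: 3, 1: 2}
See 3: counts = {3: 3, 5: 3, 1: 2}

{3: 3, 5: 3, 1: 2}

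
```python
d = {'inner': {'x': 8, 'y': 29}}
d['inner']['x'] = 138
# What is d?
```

After line 1: d = {'inner': {'x': 8, 'y': 29}}
After line 2 (inner x overwritten): d = {'inner': {'x': 138, 'y': 29}}

{'inner': {'x': 138, 'y': 29}}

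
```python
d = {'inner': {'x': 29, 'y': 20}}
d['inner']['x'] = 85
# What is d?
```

After line 1: d = {'inner': {'x': 29, 'y': 20}}
After line 2 (inner x overwritten): d = {'inner': {'x': 85, 'y': 20}}

{'inner': {'x': 85, 'y': 20}}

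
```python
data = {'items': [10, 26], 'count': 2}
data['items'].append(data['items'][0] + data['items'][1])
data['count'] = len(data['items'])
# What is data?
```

After line 1: data = {'items': [10, 26], 'count': 2}
After line 2 (append 10 + 26 = 36): data = {'items': [10, 26, 36], 'count': 2}
After line 3 (count = len(items) = 3): data = {'items': [10, 26, 36], 'count': 3}

{'items': [10, 26, 36], 'count': 3}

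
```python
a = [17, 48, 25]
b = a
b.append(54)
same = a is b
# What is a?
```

After line 1: a = [17, 48, 25]
After line 2 (b = a is an alias, same object): a = [17, 48, 25], b = [17, 48, 25]
After line 3 (b.append mutates the shared list): a = [17, 48, 25, 54], b = [17, 48, 25, 54]
After line 4 (same = a is b; same object -> True): same = True

[17, 48, 25, 54]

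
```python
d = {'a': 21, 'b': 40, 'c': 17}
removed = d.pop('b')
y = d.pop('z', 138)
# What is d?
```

After line 1: d = {'a': 21, 'b': 40, 'c': 17}
After line 2 (pop 'b' returns 40): d = {'a': 21, 'c': 17}, removed = 40
After line 3 (pop 'z' missing, returns default 138): d = {'a': 21, 'c': 17}, y = 138

{'a': 21, 'c': 17}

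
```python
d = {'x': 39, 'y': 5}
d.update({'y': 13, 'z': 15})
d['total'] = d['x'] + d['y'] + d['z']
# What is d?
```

After line 1: d = {'x': 39, 'y': 5}
After line 2 (y overwritten, z added): d = {'x': 39, 'y': 13, 'z': 15}
After line 3 (total = 39 + 13 + 15 = 67): d = {'x': 39, 'y': 13, 'z': 15, 'total': 67}

{'x': 39, 'y': 13, 'z': 15, 'total': 67}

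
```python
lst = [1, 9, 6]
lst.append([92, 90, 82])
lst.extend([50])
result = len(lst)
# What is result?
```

After line 1: lst = [1, 9, 6]
After line 2 (append adds [92, 90, 82] as single element): lst = [1, 9, 6, [92, 90, 82]]
After line 3 (extend unpacks [50], adds 50): lst = [1, 9, 6, [92, 90, 82], 50]
After line 4: result = len(lst) = 5

5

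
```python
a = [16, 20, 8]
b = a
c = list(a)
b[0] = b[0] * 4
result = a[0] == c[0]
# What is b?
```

After line 1: a = [16, 20, 8]
After line 2 (b = a, alias): a = [16, 20, 8], b = [16, 20, 8]
After line 3 (c = list(a) is a copy, new object): c = [16, 20, 8]
After line 4 (b[0] = 16 * 4 = 64; mutates shared a/b): a = b = [64, 20, 8], c = [16, 20, 8]
After line 5 (a[0] = 64, c[0] = 16; result = False)

[64, 20, 8]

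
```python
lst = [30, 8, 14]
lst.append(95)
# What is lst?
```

[30, 8, 14, 95]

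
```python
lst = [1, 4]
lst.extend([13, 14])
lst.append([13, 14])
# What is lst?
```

After line 1: lst = [1, 4]
After line 2 (extend unpacks [13, 14]): lst = [1, 4, 13, 14]
After line 3 (append adds [13, 14] as single element): lst = [1, 4, 13, 14, [13, 14]]

[1, 4, 13, 14, [13, 14]]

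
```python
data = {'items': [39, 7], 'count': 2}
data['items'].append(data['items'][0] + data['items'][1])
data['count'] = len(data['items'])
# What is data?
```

After line 1: data = {'items': [39, 7], 'count': 2}
After line 2 (append 39 + 7 = 46): data = {'items': [39, 7, 46], 'count': 2}
After line 3 (count = len(items) = 3): data = {'items': [39, 7, 46], 'count': 3}

{'items': [39, 7, 46], 'count': 3}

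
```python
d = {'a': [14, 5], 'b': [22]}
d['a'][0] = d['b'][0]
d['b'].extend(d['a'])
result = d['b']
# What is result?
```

After line 1: d = {'a': [14, 5], 'b': [22]}
After line 2 (a[0] = b[0] = 22): d = {'a': [22, 5], 'b': [22]}
After line 3 (b.extend(a) appends [22, 5]): d = {'a': [22, 5], 'b': [22, 22, 5]}
After line 4: result = d['b'] = [22, 22, 5]

[22, 22, 5]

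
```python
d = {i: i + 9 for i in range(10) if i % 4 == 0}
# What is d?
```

{0: 9, 4: 13, 8: 17}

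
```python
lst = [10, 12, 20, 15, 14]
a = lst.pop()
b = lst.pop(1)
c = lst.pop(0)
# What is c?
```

After line 1: lst = [10, 12, 20, 15, 14]
After line 2 (pop() -> a = 14): lst = [10, 12, 20, 15]
After line 3 (pop(1) -> b = 12): lst = [10, 20, 15]
After line 4 (pop(0) -> c = 10): lst = [20, 15]

10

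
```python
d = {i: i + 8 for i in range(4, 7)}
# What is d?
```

{4: 12, 5: 13, 6: 14}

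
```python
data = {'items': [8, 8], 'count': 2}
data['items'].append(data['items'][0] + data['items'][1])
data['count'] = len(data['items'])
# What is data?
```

After line 1: data = {'items': [8, 8], 'count': 2}
After line 2 (append 8 + 8 = 16): data = {'items': [8, 8, 16], 'count': 2}
After line 3 (count = len(items) = 3): data = {'items': [8, 8, 16], 'count': 3}

{'items': [8, 8, 16], 'count': 3}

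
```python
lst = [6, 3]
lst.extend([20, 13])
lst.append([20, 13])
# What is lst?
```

After line 1: lst = [6, 3]
After line 2 (extend unpacks [20, 13]): lst = [6, 3, 20, 13]
After line 3 (append adds [20, 13] as single element): lst = [6, 3, 20, 13, [20, 13]]

[6, 3, 20, 13, [20, 13]]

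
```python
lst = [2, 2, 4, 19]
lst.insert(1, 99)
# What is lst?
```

[2, 99, 2, 4, 19]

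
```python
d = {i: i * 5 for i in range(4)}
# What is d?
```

{0: 0, 1: 5, 2: 10, 3: 15}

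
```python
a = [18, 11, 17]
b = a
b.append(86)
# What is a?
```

After line 1: a = [18, 11, 17]
After line 2 (b = a is an alias, same object): a = [18, 11, 17], b = [18, 11, 17]
After line 3 (b.append mutates the shared list): a = [18, 11, 17, 86], b = [18, 11, 17, 86]

[18, 11, 17, 86]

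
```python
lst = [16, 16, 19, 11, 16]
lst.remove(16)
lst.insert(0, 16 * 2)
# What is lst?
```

After line 1: lst = [16, 16, 19, 11, 16]
After line 2 (remove first 16): lst = [16, 19, 11, 16]
After line 3 (insert 32 at index 0): lst = [32, 16, 19, 11, 16]

[32, 16, 19, 11, 16]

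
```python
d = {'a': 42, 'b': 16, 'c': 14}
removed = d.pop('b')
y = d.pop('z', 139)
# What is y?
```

After line 1: d = {'a': 42, 'b': 16, 'c': 14}
After line 2 (pop 'b' returns 16): d = {'a': 42, 'c': 14}, removed = 16
After line 3 (pop 'z' missing, returns default 139): d = {'a': 42, 'c': 14}, y = 139

139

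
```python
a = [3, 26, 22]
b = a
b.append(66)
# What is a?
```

After line 1: a = [3, 26, 22]
After line 2 (b = a is an alias, same object): a = [3, 26, 22], b = [3, 26, 22]
After line 3 (b.append mutates the shared list): a = [3, 26, 22, 66], b = [3, 26, 22, 66]

[3, 26, 22, 66]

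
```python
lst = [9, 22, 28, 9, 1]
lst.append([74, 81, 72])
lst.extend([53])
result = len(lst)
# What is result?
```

After line 1: lst = [9, 22, 28, 9, 1]
After line 2 (append adds [74, 81, 72] as single element): lst = [9, 22, 28, 9, 1, [74, 81, 72]]
After line 3 (extend unpacks [53], adds 53): lst = [9, 22, 28, 9, 1, [74, 81, 72], 53]
After line 4: result = len(lst) = 7

7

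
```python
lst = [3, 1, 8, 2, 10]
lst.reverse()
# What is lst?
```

[10, 2, 8, 1, 3]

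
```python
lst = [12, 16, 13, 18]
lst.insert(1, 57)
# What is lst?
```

[12, 57, 16, 13, 18]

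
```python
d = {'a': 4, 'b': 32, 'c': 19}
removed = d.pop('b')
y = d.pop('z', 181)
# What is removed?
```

After line 1: d = {'a': 4, 'b': 32, 'c': 19}
After line 2 (pop 'b' returns 32): d = {'a': 4, 'c': 19}, removed = 32
After line 3 (pop 'z' missing, returns default 181): d = {'a': 4, 'c': 19}, y = 181

32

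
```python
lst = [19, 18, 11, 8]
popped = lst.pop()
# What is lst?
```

[19, 18, 11]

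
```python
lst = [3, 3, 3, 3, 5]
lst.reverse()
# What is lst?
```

[5, 3, 3, 3, 3]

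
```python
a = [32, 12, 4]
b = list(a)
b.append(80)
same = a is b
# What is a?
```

After line 1: a = [32, 12, 4]
After line 2 (b = list(a) is a shallow copy, new object): a = [32, 12, 4], b = [32, 12, 4]
After line 3 (append only mutates b): a = [32, 12, 4], b = [32, 12, 4, 80]
After line 4 (same = a is b; different objects -> False): same = False

[32, 12, 4]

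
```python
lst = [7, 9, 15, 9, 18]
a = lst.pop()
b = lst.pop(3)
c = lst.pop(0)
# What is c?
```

After line 1: lst = [7, 9, 15, 9, 18]
After line 2 (pop() -> a = 18): lst = [7, 9, 15, 9]
After line 3 (pop(3) -> b = 9): lst = [7, 9, 15]
After line 4 (pop(0) -> c = 7): lst = [9, 15]

7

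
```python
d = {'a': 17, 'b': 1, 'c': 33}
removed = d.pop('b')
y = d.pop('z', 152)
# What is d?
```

After line 1: d = {'a': 17, 'b': 1, 'c': 33}
After line 2 (pop 'b' returns 1): d = {'a': 17, 'c': 33}, removed = 1
After line 3 (pop 'z' missing, returns default 152): d = {'a': 17, 'c': 33}, y = 152

{'a': 17, 'c': 33}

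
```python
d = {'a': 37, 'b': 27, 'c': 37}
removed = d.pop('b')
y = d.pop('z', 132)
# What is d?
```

After line 1: d = {'a': 37, 'b': 27, 'c': 37}
After line 2 (pop 'b' returns 27): d = {'a': 37, 'c': 37}, removed = 27
After line 3 (pop 'z' missing, returns default 132): d = {'a': 37, 'c': 37}, y = 132

{'a': 37, 'c': 37}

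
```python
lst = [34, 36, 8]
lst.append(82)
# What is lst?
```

[34, 36, 8, 82]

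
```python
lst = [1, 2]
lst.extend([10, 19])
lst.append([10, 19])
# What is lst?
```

After line 1: lst = [1, 2]
After line 2 (extend unpacks [10, 19]): lst = [1, 2, 10, 19]
After line 3 (append adds [10, 19] as single element): lst = [1, 2, 10, 19, [10, 19]]

[1, 2, 10, 19, [10, 19]]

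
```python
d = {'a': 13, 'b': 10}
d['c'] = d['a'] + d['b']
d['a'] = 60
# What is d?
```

After line 1: d = {'a': 13, 'b': 10}
After line 2 (d['c'] = 13 + 10): d = {'a': 13, 'b': 10, 'c': 23}
After line 3: d = {'a': 60, 'b': 10, 'c': 23}

{'a': 60, 'b': 10, 'c': 23}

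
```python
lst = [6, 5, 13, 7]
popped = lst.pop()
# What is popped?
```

7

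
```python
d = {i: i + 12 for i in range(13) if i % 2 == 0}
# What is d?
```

{0: 12, 2: 14, 4: 16, 6: 18, 8: 20, 10: 22, 12: 24}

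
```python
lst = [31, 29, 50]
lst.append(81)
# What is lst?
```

[31, 29, 50, 81]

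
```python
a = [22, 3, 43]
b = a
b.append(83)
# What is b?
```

After line 1: a = [22, 3, 43]
After line 2 (b = a is an alias, same object): a = [22, 3, 43], b = [22, 3, 43]
After line 3 (b.append mutates the shared list): a = [22, 3, 43, 83], b = [22, 3, 43, 83]

[22, 3, 43, 83]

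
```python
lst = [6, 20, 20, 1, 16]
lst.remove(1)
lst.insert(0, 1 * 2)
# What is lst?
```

After line 1: lst = [6, 20, 20, 1, 16]
After line 2 (remove first 1): lst = [6, 20, 20, 16]
After line 3 (insert 2 at index 0): lst = [2, 6, 20, 20, 16]

[2, 6, 20, 20, 16]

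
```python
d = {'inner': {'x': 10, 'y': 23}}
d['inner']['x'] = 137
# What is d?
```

After line 1: d = {'inner': {'x': 10, 'y': 23}}
After line 2 (inner x overwritten): d = {'inner': {'x': 137, 'y': 23}}

{'inner': {'x': 137, 'y': 23}}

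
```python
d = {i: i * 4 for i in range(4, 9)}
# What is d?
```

{4: 16, 5: 20, 6: 24, 7: 28, 8: 32}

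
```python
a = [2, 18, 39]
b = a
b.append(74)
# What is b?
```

After line 1: a = [2, 18, 39]
After line 2 (b = a is an alias, same object): a = [2, 18, 39], b = [2, 18, 39]
After line 3 (b.append mutates the shared list): a = [2, 18, 39, 74], b = [2, 18, 39, 74]

[2, 18, 39, 74]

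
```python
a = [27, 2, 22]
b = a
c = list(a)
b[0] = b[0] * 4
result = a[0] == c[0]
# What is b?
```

After line 1: a = [27, 2, 22]
After line 2 (b = a, alias): a = [27, 2, 22], b = [27, 2, 22]
After line 3 (c = list(a) is a copy, new object): c = [27, 2, 22]
After line 4 (b[0] = 27 * 4 = 108; mutates shared a/b): a = b = [108, 2, 22], c = [27, 2, 22]
After line 5 (a[0] = 108, c[0] = 27; result = False)

[108, 2, 22]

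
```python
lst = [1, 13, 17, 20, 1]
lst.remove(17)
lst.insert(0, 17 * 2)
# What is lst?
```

After line 1: lst = [1, 13, 17, 20, 1]
After line 2 (remove first 17): lst = [1, 13, 20, 1]
After line 3 (insert 34 at index 0): lst = [34, 1, 13, 20, 1]

[34, 1, 13, 20, 1]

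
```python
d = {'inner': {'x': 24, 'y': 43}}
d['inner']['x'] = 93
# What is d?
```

After line 1: d = {'inner': {'x': 24, 'y': 43}}
After line 2 (inner x overwritten): d = {'inner': {'x': 93, 'y': 43}}

{'inner': {'x': 93, 'y': 43}}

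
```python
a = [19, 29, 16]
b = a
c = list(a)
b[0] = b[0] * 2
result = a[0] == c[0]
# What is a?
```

After line 1: a = [19, 29, 16]
After line 2 (b = a, alias): a = [19, 29, 16], b = [19, 29, 16]
After line 3 (c = list(a) is a copy, new object): c = [19, 29, 16]
After line 4 (b[0] = 19 * 2 = 38; mutates shared a/b): a = b = [38, 29, 16], c = [19, 29, 16]
After line 5 (a[0] = 38, c[0] = 19; result = False)

[38, 29, 16]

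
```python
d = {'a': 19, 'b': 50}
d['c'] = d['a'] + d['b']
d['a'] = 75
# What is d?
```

After line 1: d = {'a': 19, 'b': 50}
After line 2 (d['c'] = 19 + 50): d = {'a': 19, 'b': 50, 'c': 69}
After line 3: d = {'a': 75, 'b': 50, 'c': 69}

{'a': 75, 'b': 50, 'c': 69}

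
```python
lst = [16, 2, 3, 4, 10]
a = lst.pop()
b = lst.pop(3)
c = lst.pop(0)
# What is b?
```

After line 1: lst = [16, 2, 3, 4, 10]
After line 2 (pop() -> a = 10): lst = [16, 2, 3, 4]
After line 3 (pop(3) -> b = 4): lst = [16, 2, 3]
After line 4 (pop(0) -> c = 16): lst = [2, 3]

4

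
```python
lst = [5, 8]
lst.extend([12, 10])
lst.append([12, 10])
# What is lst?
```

After line 1: lst = [5, 8]
After line 2 (extend unpacks [12, 10]): lst = [5, 8, 12, 10]
After line 3 (append adds [12, 10] as single element): lst = [5, 8, 12, 10, [12, 10]]

[5, 8, 12, 10, [12, 10]]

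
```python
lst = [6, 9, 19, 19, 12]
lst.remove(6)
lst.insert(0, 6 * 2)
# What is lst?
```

After line 1: lst = [6, 9, 19, 19, 12]
After line 2 (remove first 6): lst = [9, 19, 19, 12]
After line 3 (insert 12 at index 0): lst = [12, 9, 19, 19, 12]

[12, 9, 19, 19, 12]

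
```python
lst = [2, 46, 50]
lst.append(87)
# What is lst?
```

[2, 46, 50, 87]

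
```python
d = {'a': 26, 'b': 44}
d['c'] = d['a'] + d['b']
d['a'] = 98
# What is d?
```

After line 1: d = {'a': 26, 'b': 44}
After line 2 (d['c'] = 26 + 44): d = {'a': 26, 'b': 44, 'c': 70}
After line 3: d = {'a': 98, 'b': 44, 'c': 70}

{'a': 98, 'b': 44, 'c': 70}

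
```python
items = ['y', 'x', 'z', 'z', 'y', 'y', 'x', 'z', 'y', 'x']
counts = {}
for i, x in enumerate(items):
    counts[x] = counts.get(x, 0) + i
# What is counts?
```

Initial: counts = {}, items = ['y', 'x', 'z', 'z', 'y', 'y', 'x', 'z', 'y', 'x']
i=0, x='y': counts = {'y': 0}
i=1, x='x': counts = {'y': 0, 'x': 1}
i=2, x='z': counts = {'y': 0, 'x': 1, 'z': 2}
i=3, x='z': counts = {'y': 0, 'x': 1, 'z': 5}
i=4, x='y': counts = {'y': 4, 'x': 1, 'z': 5}
i=5, x='y': counts = {'y': 9, 'x': 1, 'z': 5}
i=6, x='x': counts = {'y': 9, 'x': 7, 'z': 5}
i=7, x='z': counts = {'y': 9, 'x': 7, 'z': 12}
i=8, x='y': counts = {'y': 17, 'x': 7, 'z': 12}
i=9, x='x': counts = {'y': 17, 'x': 16, 'z': 12}

{'y': 17, 'x': 16, 'z': 12}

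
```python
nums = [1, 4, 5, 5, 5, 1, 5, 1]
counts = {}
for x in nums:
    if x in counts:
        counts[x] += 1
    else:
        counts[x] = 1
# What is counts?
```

Initial: counts = {}, nums = [1, 4, 5, 5, 5, 1, 5, 1]
See 1: counts = {1: 1}
See 4: counts = {1: 1, 4: 1}
See 5: counts = {1: 1, 4: 1, 5: 1}
See 5: counts = {1: 1, 4: 1, 5: 2}
See 5: counts = {1: 1, 4: 1, 5: 3}
See 1: counts = {1: 2, 4: 1, 5: 3}
See 5: counts = {1: 2, 4: 1, 5: 4}
See 1: counts = {1: 3, 4: 1, 5: 4}

{1: 3, 4: 1, 5: 4}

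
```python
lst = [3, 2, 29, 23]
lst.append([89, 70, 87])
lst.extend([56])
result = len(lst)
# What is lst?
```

After line 1: lst = [3, 2, 29, 23]
After line 2 (append adds [89, 70, 87] as single element): lst = [3, 2, 29, 23, [89, 70, 87]]
After line 3 (extend unpacks [56], adds 56): lst = [3, 2, 29, 23, [89, 70, 87], 56]
After line 4: result = len(lst) = 6

[3, 2, 29, 23, [89, 70, 87], 56]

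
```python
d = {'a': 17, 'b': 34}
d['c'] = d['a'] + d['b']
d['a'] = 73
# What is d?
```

After line 1: d = {'a': 17, 'b': 34}
After line 2 (d['c'] = 17 + 34): d = {'a': 17, 'b': 34, 'c': 51}
After line 3: d = {'a': 73, 'b': 34, 'c': 51}

{'a': 73, 'b': 34, 'c': 51}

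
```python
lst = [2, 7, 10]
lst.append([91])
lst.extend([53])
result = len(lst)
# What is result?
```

After line 1: lst = [2, 7, 10]
After line 2 (append adds [91] as single element): lst = [2, 7, 10, [91]]
After line 3 (extend unpacks [53], adds 53): lst = [2, 7, 10, [91], 53]
After line 4: result = len(lst) = 5

5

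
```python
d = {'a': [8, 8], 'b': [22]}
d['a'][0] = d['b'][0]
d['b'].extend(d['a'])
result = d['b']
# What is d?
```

After line 1: d = {'a': [8, 8], 'b': [22]}
After line 2 (a[0] = b[0] = 22): d = {'a': [22, 8], 'b': [22]}
After line 3 (b.extend(a) appends [22, 8]): d = {'a': [22, 8], 'b': [22, 22, 8]}
After line 4: result = d['b'] = [22, 22, 8]

{'a': [22, 8], 'b': [22, 22, 8]}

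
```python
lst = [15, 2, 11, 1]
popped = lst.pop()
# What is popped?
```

1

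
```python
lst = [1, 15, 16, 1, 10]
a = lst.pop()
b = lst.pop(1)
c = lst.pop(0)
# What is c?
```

After line 1: lst = [1, 15, 16, 1, 10]
After line 2 (pop() -> a = 10): lst = [1, 15, 16, 1]
After line 3 (pop(1) -> b = 15): lst = [1, 16, 1]
After line 4 (pop(0) -> c = 1): lst = [16, 1]

1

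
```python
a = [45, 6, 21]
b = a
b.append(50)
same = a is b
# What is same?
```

After line 1: a = [45, 6, 21]
After line 2 (b = a is an alias, same object): a = [45, 6, 21], b = [45, 6, 21]
After line 3 (b.append mutates the shared list): a = [45, 6, 21, 50], b = [45, 6, 21, 50]
After line 4 (same = a is b; same object -> True): same = True

True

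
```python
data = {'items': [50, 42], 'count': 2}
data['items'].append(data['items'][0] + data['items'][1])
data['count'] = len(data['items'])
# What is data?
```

After line 1: data = {'items': [50, 42], 'count': 2}
After line 2 (append 50 + 42 = 92): data = {'items': [50, 42, 92], 'count': 2}
After line 3 (count = len(items) = 3): data = {'items': [50, 42, 92], 'count': 3}

{'items': [50, 42, 92], 'count': 3}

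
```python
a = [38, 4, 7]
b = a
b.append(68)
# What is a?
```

After line 1: a = [38, 4, 7]
After line 2 (b = a is an alias, same object): a = [38, 4, 7], b = [38, 4, 7]
After line 3 (b.append mutates the shared list): a = [38, 4, 7, 68], b = [38, 4, 7, 68]

[38, 4, 7, 68]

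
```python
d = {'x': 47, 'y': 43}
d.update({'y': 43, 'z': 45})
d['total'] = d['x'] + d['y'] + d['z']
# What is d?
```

After line 1: d = {'x': 47, 'y': 43}
After line 2 (y overwritten, z added): d = {'x': 47, 'y': 43, 'z': 45}
After line 3 (total = 47 + 43 + 45 = 135): d = {'x': 47, 'y': 43, 'z': 45, 'total': 135}

{'x': 47, 'y': 43, 'z': 45, 'total': 135}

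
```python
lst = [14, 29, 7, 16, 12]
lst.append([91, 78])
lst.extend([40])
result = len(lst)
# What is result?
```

After line 1: lst = [14, 29, 7, 16, 12]
After line 2 (append adds [91, 78] as single element): lst = [14, 29, 7, 16, 12, [91, 78]]
After line 3 (extend unpacks [40], adds 40): lst = [14, 29, 7, 16, 12, [91, 78], 40]
After line 4: result = len(lst) = 7

7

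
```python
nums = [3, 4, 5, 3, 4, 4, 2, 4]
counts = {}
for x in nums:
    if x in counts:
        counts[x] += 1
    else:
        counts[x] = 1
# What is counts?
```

Initial: counts = {}, nums = [3, 4, 5, 3, 4, 4, 2, 4]
See 3: counts = {3: 1}
See 4: counts = {3: 1, 4: 1}
See 5: counts = {3: 1, 4: 1, 5: 1}
See 3: counts = {3: 2, 4: 1, 5: 1}
See 4: counts = {3: 2, 4: 2, 5: 1}
See 4: counts = {3: 2, 4: 3, 5: 1}
See 2: counts = {3: 2, 4: 3, 5: 1, 2: 1}
See 4: counts = {3: 2, 4: 4, 5: 1, 2: 1}

{3: 2, 4: 4, 5: 1, 2: 1}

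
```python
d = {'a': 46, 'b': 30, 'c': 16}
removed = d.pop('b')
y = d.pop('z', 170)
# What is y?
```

After line 1: d = {'a': 46, 'b': 30, 'c': 16}
After line 2 (pop 'b' returns 30): d = {'a': 46, 'c': 16}, removed = 30
After line 3 (pop 'z' missing, returns default 170): d = {'a': 46, 'c': 16}, y = 170

170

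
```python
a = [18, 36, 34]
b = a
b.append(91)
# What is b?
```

After line 1: a = [18, 36, 34]
After line 2 (b = a is an alias, same object): a = [18, 36, 34], b = [18, 36, 34]
After line 3 (b.append mutates the shared list): a = [18, 36, 34, 91], b = [18, 36, 34, 91]

[18, 36, 34, 91]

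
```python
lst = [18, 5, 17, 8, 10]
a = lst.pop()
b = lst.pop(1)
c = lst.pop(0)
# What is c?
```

After line 1: lst = [18, 5, 17, 8, 10]
After line 2 (pop() -> a = 10): lst = [18, 5, 17, 8]
After line 3 (pop(1) -> b = 5): lst = [18, 17, 8]
After line 4 (pop(0) -> c = 18): lst = [17, 8]

18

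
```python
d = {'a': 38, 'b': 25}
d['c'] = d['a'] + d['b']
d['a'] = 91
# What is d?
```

After line 1: d = {'a': 38, 'b': 25}
After line 2 (d['c'] = 38 + 25): d = {'a': 38, 'b': 25, 'c': 63}
After line 3: d = {'a': 91, 'b': 25, 'c': 63}

{'a': 91, 'b': 25, 'c': 63}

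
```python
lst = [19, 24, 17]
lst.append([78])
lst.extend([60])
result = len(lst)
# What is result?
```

After line 1: lst = [19, 24, 17]
After line 2 (append adds [78] as single element): lst = [19, 24, 17, [78]]
After line 3 (extend unpacks [60], adds 60): lst = [19, 24, 17, [78], 60]
After line 4: result = len(lst) = 5

5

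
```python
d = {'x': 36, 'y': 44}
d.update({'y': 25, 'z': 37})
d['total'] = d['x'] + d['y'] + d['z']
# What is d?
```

After line 1: d = {'x': 36, 'y': 44}
After line 2 (y overwritten, z added): d = {'x': 36, 'y': 25, 'z': 37}
After line 3 (total = 36 + 25 + 37 = 98): d = {'x': 36, 'y': 25, 'z': 37, 'total': 98}

{'x': 36, 'y': 25, 'z': 37, 'total': 98}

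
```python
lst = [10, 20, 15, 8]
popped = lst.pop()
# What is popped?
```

8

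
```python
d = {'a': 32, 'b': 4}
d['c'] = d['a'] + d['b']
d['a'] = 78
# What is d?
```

After line 1: d = {'a': 32, 'b': 4}
After line 2 (d['c'] = 32 + 4): d = {'a': 32, 'b': 4, 'c': 36}
After line 3: d = {'a': 78, 'b': 4, 'c': 36}

{'a': 78, 'b': 4, 'c': 36}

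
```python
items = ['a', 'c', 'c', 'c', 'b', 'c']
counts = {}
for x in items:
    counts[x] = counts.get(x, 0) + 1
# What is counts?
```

Initial: counts = {}, items = ['a', 'c', 'c', 'c', 'b', 'c']
See 'a': counts = {'a': 1}
See 'c': counts = {'a': 1, 'c': 1}
See 'c': counts = {'a': 1, 'c': 2}
See 'c': counts = {'a': 1, 'c': 3}
See 'b': counts = {'a': 1, 'c': 3, 'b': 1}
See 'c': counts = {'a': 1, 'c': 4, 'b': 1}

{'a': 1, 'c': 4, 'b': 1}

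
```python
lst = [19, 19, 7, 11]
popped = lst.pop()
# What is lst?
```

[19, 19, 7]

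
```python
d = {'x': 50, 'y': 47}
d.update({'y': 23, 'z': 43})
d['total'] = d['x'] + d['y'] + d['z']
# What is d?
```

After line 1: d = {'x': 50, 'y': 47}
After line 2 (y overwritten, z added): d = {'x': 50, 'y': 23, 'z': 43}
After line 3 (total = 50 + 23 + 43 = 116): d = {'x': 50, 'y': 23, 'z': 43, 'total': 116}

{'x': 50, 'y': 23, 'z': 43, 'total': 116}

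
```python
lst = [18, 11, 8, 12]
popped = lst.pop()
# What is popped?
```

12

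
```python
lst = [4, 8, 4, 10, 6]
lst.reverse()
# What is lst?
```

[6, 10, 4, 8, 4]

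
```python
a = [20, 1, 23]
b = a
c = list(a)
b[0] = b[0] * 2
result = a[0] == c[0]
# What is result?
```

After line 1: a = [20, 1, 23]
After line 2 (b = a, alias): a = [20, 1, 23], b = [20, 1, 23]
After line 3 (c = list(a) is a copy, new object): c = [20, 1, 23]
After line 4 (b[0] = 20 * 2 = 40; mutates shared a/b): a = b = [40, 1, 23], c = [20, 1, 23]
After line 5 (a[0] = 40, c[0] = 20; result = False)

False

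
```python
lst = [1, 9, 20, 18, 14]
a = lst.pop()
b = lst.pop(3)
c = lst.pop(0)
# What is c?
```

After line 1: lst = [1, 9, 20, 18, 14]
After line 2 (pop() -> a = 14): lst = [1, 9, 20, 18]
After line 3 (pop(3) -> b = 18): lst = [1, 9, 20]
After line 4 (pop(0) -> c = 1): lst = [9, 20]

1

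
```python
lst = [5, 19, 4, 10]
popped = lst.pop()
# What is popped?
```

10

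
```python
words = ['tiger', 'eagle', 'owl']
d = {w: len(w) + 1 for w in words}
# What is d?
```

{'tiger': 6, 'eagle': 6, 'owl': 4}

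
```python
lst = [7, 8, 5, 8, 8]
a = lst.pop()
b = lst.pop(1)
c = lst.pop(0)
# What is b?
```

After line 1: lst = [7, 8, 5, 8, 8]
After line 2 (pop() -> a = 8): lst = [7, 8, 5, 8]
After line 3 (pop(1) -> b = 8): lst = [7, 5, 8]
After line 4 (pop(0) -> c = 7): lst = [5, 8]

8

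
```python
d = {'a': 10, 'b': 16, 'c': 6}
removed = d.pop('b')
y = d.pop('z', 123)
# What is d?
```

After line 1: d = {'a': 10, 'b': 16, 'c': 6}
After line 2 (pop 'b' returns 16): d = {'a': 10, 'c': 6}, removed = 16
After line 3 (pop 'z' missing, returns default 123): d = {'a': 10, 'c': 6}, y = 123

{'a': 10, 'c': 6}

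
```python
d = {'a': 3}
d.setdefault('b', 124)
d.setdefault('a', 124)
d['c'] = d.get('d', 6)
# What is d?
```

After line 1: d = {'a': 3}
After line 2 (setdefault adds 'b'=124): d = {'a': 3, 'b': 124}
After line 3 (setdefault 'a' no-op, already exists): d = {'a': 3, 'b': 124}
After line 4 (get('d', 6) returns default since 'd' not in d): d = {'a': 3, 'b': 124, 'c': 6}

{'a': 3, 'b': 124, 'c': 6}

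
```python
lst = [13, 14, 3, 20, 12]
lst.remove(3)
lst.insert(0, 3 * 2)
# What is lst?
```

After line 1: lst = [13, 14, 3, 20, 12]
After line 2 (remove first 3): lst = [13, 14, 20, 12]
After line 3 (insert 6 at index 0): lst = [6, 13, 14, 20, 12]

[6, 13, 14, 20, 12]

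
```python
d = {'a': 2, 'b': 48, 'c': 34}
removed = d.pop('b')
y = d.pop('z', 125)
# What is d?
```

After line 1: d = {'a': 2, 'b': 48, 'c': 34}
After line 2 (pop 'b' returns 48): d = {'a': 2, 'c': 34}, removed = 48
After line 3 (pop 'z' missing, returns default 125): d = {'a': 2, 'c': 34}, y = 125

{'a': 2, 'c': 34}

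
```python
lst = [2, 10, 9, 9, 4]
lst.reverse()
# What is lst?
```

[4, 9, 9, 10, 2]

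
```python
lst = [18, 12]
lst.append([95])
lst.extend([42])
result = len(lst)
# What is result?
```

After line 1: lst = [18, 12]
After line 2 (append adds [95] as single element): lst = [18, 12, [95]]
After line 3 (extend unpacks [42], adds 42): lst = [18, 12, [95], 42]
After line 4: result = len(lst) = 4

4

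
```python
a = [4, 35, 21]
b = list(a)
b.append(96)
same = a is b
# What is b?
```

After line 1: a = [4, 35, 21]
After line 2 (b = list(a) is a shallow copy, new object): a = [4, 35, 21], b = [4, 35, 21]
After line 3 (append only mutates b): a = [4, 35, 21], b = [4, 35, 21, 96]
After line 4 (same = a is b; different objects -> False): same = False

[4, 35, 21, 96]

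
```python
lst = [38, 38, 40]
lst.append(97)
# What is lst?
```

[38, 38, 40, 97]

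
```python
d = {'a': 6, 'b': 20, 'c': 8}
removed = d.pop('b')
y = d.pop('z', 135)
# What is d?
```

After line 1: d = {'a': 6, 'b': 20, 'c': 8}
After line 2 (pop 'b' returns 20): d = {'a': 6, 'c': 8}, removed = 20
After line 3 (pop 'z' missing, returns default 135): d = {'a': 6, 'c': 8}, y = 135

{'a': 6, 'c': 8}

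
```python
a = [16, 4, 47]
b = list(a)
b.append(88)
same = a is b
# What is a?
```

After line 1: a = [16, 4, 47]
After line 2 (b = list(a) is a shallow copy, new object): a = [16, 4, 47], b = [16, 4, 47]
After line 3 (append only mutates b): a = [16, 4, 47], b = [16, 4, 47, 88]
After line 4 (same = a is b; different objects -> False): same = False

[16, 4, 47]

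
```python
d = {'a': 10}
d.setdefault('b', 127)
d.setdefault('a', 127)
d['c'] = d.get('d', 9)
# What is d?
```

After line 1: d = {'a': 10}
After line 2 (setdefault adds 'b'=127): d = {'a': 10, 'b': 127}
After line 3 (setdefault 'a' no-op, already exists): d = {'a': 10, 'b': 127}
After line 4 (get('d', 9) returns default since 'd' not in d): d = {'a': 10, 'b': 127, 'c': 9}

{'a': 10, 'b': 127, 'c': 9}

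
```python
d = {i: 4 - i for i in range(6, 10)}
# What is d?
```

{6: -2, 7: -3, 8: -4, 9: -5}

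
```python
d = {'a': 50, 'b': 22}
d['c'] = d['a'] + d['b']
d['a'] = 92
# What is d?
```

After line 1: d = {'a': 50, 'b': 22}
After line 2 (d['c'] = 50 + 22): d = {'a': 50, 'b': 22, 'c': 72}
After line 3: d = {'a': 92, 'b': 22, 'c': 72}

{'a': 92, 'b': 22, 'c': 72}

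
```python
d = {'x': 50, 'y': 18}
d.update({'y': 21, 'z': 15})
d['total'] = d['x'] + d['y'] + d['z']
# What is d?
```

After line 1: d = {'x': 50, 'y': 18}
After line 2 (y overwritten, z added): d = {'x': 50, 'y': 21, 'z': 15}
After line 3 (total = 50 + 21 + 15 = 86): d = {'x': 50, 'y': 21, 'z': 15, 'total': 86}

{'x': 50, 'y': 21, 'z': 15, 'total': 86}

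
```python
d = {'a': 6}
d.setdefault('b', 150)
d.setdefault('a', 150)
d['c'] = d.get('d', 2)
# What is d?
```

After line 1: d = {'a': 6}
After line 2 (setdefault adds 'b'=150): d = {'a': 6, 'b': 150}
After line 3 (setdefault 'a' no-op, already exists): d = {'a': 6, 'b': 150}
After line 4 (get('d', 2) returns default since 'd' not in d): d = {'a': 6, 'b': 150, 'c': 2}

{'a': 6, 'b': 150, 'c': 2}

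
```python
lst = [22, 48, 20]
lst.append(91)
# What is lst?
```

[22, 48, 20, 91]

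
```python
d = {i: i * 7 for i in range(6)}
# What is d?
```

{0: 0, 1: 7, 2: 14, 3: 21, 4: 28, 5: 35}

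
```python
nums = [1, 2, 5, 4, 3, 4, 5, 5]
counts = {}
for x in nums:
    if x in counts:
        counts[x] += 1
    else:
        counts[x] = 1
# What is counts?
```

Initial: counts = {}, nums = [1, 2, 5, 4, 3, 4, 5, 5]
See 1: counts = {1: 1}
See 2: counts = {1: 1, 2: 1}
See 5: counts = {1: 1, 2: 1, 5: 1}
See 4: counts = {1: 1, 2: 1, 5: 1, 4: 1}
See 3: counts = {1: 1, 2: 1, 5: 1, 4: 1, 3: 1}
See 4: counts = {1: 1, 2: 1, 5: 1, 4: 2, 3: 1}
See 5: counts = {1: 1, 2: 1, 5: 2, 4: 2, 3: 1}
See 5: counts = {1: 1, 2: 1, 5: 3, 4: 2, 3: 1}

{1: 1, 2: 1, 5: 3, 4: 2, 3: 1}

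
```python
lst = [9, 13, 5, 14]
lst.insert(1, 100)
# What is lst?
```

[9, 100, 13, 5, 14]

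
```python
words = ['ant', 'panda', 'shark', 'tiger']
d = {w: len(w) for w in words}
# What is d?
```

{'ant': 3, 'panda': 5, 'shark': 5, 'tiger': 5}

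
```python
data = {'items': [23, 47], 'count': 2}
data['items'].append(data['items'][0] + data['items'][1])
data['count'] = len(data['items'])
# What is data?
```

After line 1: data = {'items': [23, 47], 'count': 2}
After line 2 (append 23 + 47 = 70): data = {'items': [23, 47, 70], 'count': 2}
After line 3 (count = len(items) = 3): data = {'items': [23, 47, 70], 'count': 3}

{'items': [23, 47, 70], 'count': 3}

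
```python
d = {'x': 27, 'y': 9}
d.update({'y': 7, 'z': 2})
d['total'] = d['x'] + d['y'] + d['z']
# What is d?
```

After line 1: d = {'x': 27, 'y': 9}
After line 2 (y overwritten, z added): d = {'x': 27, 'y': 7, 'z': 2}
After line 3 (total = 27 + 7 + 2 = 36): d = {'x': 27, 'y': 7, 'z': 2, 'total': 36}

{'x': 27, 'y': 7, 'z': 2, 'total': 36}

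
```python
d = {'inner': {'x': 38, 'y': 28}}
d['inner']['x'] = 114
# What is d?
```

After line 1: d = {'inner': {'x': 38, 'y': 28}}
After line 2 (inner x overwritten): d = {'inner': {'x': 114, 'y': 28}}

{'inner': {'x': 114, 'y': 28}}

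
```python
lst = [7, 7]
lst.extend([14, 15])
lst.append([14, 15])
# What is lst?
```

After line 1: lst = [7, 7]
After line 2 (extend unpacks [14, 15]): lst = [7, 7, 14, 15]
After line 3 (append adds [14, 15] as single element): lst = [7, 7, 14, 15, [14, 15]]

[7, 7, 14, 15, [14, 15]]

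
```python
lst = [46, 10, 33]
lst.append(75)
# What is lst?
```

[46, 10, 33, 75]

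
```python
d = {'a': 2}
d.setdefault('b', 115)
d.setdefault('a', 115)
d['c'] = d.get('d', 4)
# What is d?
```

After line 1: d = {'a': 2}
After line 2 (setdefault adds 'b'=115): d = {'a': 2, 'b': 115}
After line 3 (setdefault 'a' no-op, already exists): d = {'a': 2, 'b': 115}
After line 4 (get('d', 4) returns default since 'd' not in d): d = {'a': 2, 'b': 115, 'c': 4}

{'a': 2, 'b': 115, 'c': 4}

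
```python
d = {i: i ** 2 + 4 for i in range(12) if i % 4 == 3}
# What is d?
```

{3: 13, 7: 53, 11: 125}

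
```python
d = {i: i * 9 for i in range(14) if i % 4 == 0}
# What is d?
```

{0: 0, 4: 36, 8: 72, 12: 108}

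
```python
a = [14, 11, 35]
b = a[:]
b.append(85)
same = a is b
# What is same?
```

After line 1: a = [14, 11, 35]
After line 2 (b = a[:] is a shallow copy, new object): a = [14, 11, 35], b = [14, 11, 35]
After line 3 (append only mutates b): a = [14, 11, 35], b = [14, 11, 35, 85]
After line 4 (same = a is b; different objects -> False): same = False

False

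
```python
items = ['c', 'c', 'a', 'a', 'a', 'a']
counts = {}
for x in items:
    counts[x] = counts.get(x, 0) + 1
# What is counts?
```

Initial: counts = {}, items = ['c', 'c', 'a', 'a', 'a', 'a']
See 'c': counts = {'c': 1}
See 'c': counts = {'c': 2}
See 'a': counts = {'c': 2, 'a': 1}
See 'a': counts = {'c': 2, 'a': 2}
See 'a': counts = {'c': 2, 'a': 3}
See 'a': counts = {'c': 2, 'a': 4}

{'c': 2, 'a': 4}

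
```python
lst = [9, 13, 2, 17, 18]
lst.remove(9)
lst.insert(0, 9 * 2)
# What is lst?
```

After line 1: lst = [9, 13, 2, 17, 18]
After line 2 (remove first 9): lst = [13, 2, 17, 18]
After line 3 (insert 18 at index 0): lst = [18, 13, 2, 17, 18]

[18, 13, 2, 17, 18]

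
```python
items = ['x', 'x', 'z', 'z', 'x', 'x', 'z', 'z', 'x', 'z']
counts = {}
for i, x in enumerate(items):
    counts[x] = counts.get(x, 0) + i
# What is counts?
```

Initial: counts = {}, items = ['x', 'x', 'z', 'z', 'x', 'x', 'z', 'z', 'x', 'z']
i=0, x='x': counts = {'x': 0}
i=1, x='x': counts = {'x': 1}
i=2, x='z': counts = {'x': 1, 'z': 2}
i=3, x='z': counts = {'x': 1, 'z': 5}
i=4, x='x': counts = {'x': 5, 'z': 5}
i=5, x='x': counts = {'x': 10, 'z': 5}
i=6, x='z': counts = {'x': 10, 'z': 11}
i=7, x='z': counts = {'x': 10, 'z': 18}
i=8, x='x': counts = {'x': 18, 'z': 18}
i=9, x='z': counts = {'x': 18, 'z': 27}

{'x': 18, 'z': 27}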